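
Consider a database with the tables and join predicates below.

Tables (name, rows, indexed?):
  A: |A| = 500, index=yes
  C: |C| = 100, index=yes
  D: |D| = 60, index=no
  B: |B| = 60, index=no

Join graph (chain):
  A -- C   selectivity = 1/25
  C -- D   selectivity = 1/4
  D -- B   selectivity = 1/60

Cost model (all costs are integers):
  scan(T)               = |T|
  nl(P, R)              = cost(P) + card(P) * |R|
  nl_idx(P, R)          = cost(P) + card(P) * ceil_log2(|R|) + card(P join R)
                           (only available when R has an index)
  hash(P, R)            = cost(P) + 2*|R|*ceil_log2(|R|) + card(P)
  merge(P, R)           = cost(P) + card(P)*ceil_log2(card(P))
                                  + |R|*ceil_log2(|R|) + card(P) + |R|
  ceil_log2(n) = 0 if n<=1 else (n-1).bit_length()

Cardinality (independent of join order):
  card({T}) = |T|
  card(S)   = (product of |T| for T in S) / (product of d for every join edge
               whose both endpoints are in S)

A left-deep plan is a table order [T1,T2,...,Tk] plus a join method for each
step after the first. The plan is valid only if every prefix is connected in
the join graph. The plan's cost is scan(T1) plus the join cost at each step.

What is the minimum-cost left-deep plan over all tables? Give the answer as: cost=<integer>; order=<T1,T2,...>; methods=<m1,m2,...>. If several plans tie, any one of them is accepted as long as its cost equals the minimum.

cost=12560; order=B,D,C,A; methods=hash,merge,hash

Selinger DP (subsets sized 1..n):
  {A}: scan cost=500, card=500
  {C}: scan cost=100, card=100
  {D}: scan cost=60, card=60
  {B}: scan cost=60, card=60
  {AC}: card=2000; try (C,hash)→2400, (A,nl_idx)→3000, (A,merge)→5900, (C,nl_idx)→6000, (C,merge)→6300, (A,hash)→9200 …(+2); best=2400 via (C,hash)
  {CD}: card=1500; try (D,hash)→920, (C,merge)→1280, (D,merge)→1320, (C,hash)→1520, (C,nl_idx)→1980, (C,nl)→6060 …(+1); best=920 via (D,hash)
  {BD}: card=60; try (D,hash)→840, (B,hash)→840, (D,merge)→900, (B,merge)→900, (D,nl)→3660, (B,nl)→3660; best=840 via (D,hash)
  {ACD}: card=30000; try (D,hash)→5120, (A,hash)→11420, (A,merge)→23920, (D,merge)→26820, (A,nl_idx)→44420, (D,nl)→122400 …(+1); best=5120 via (D,hash)
  {BCD}: card=1500; try (C,merge)→2060, (C,hash)→2300, (C,nl_idx)→2760, (B,hash)→3140, (C,nl)→6840, (B,merge)→19340 …(+1); best=2060 via (C,merge)
  {ABCD}: card=30000; try (A,hash)→12560, (A,merge)→25060, (B,hash)→35840, (A,nl_idx)→45560, (B,merge)→485540, (A,nl)→752060 …(+1); best=12560 via (A,hash)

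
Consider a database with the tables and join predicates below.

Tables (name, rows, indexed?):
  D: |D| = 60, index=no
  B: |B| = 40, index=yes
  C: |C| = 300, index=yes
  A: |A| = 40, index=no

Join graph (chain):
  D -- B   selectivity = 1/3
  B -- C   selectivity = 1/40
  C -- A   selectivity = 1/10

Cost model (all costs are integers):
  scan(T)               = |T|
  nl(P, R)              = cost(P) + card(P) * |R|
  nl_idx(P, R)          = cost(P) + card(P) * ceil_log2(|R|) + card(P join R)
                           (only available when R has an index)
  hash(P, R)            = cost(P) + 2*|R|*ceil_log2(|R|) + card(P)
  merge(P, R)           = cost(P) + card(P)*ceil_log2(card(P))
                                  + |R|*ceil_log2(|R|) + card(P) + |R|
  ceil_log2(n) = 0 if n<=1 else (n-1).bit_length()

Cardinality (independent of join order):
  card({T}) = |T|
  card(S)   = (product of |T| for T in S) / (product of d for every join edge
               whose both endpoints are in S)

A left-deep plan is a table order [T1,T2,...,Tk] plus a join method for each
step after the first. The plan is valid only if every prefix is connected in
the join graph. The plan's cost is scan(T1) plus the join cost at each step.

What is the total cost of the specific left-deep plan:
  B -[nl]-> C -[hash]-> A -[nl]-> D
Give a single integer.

84820

step 1: scan B: cost=40, card=40
step 2: join C via nl
    card(P join C) = 40*300/(40) = 300
    cost = 40 + 40*300 = 12040
step 3: join A via hash
    card(P join A) = 300*40/(10) = 1200
    cost = 12040 + 2*40*6 + 300 = 12820
step 4: join D via nl
    card(P join D) = 1200*60/(3) = 24000
    cost = 12820 + 1200*60 = 84820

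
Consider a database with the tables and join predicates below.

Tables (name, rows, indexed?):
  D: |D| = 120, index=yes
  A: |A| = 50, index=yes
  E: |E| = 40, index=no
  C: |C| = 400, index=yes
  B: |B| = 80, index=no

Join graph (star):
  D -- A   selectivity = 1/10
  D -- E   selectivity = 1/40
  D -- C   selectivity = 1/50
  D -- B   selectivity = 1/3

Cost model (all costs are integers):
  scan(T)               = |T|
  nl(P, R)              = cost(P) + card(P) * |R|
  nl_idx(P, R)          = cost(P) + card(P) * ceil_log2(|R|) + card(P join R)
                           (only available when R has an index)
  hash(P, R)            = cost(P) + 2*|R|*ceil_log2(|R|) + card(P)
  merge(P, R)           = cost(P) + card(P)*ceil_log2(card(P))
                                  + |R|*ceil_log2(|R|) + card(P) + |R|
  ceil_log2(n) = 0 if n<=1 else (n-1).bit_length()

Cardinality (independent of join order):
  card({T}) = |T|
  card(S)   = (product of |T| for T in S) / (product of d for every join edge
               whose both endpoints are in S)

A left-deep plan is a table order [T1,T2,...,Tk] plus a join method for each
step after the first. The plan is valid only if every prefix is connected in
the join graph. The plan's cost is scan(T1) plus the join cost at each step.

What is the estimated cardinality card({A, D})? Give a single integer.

600

Tables in S: A(50), D(120)
Edges inside S: D-A(d=10)
numerator = 50 * 120 = 6000
denominator = 10 = 10
card(S) = 6000 / 10 = 600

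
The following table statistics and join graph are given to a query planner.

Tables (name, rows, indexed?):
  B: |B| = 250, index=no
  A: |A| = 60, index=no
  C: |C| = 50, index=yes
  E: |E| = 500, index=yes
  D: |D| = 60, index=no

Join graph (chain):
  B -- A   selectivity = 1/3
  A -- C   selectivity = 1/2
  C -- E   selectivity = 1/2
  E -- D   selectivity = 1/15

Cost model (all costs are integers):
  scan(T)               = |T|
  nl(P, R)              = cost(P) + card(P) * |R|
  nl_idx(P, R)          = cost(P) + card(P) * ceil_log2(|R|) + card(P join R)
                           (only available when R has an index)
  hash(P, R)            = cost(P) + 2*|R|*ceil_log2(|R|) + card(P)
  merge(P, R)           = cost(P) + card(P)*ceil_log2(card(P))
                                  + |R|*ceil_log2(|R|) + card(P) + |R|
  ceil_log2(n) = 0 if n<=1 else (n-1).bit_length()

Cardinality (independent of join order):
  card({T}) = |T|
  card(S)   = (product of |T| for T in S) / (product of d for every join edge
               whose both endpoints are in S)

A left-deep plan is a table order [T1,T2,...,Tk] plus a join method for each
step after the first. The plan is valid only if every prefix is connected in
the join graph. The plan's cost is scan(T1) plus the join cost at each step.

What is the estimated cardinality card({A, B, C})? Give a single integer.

Tables in S: A(60), B(250), C(50)
Edges inside S: B-A(d=3), A-C(d=2)
numerator = 60 * 250 * 50 = 750000
denominator = 3 * 2 = 6
card(S) = 750000 / 6 = 125000

125000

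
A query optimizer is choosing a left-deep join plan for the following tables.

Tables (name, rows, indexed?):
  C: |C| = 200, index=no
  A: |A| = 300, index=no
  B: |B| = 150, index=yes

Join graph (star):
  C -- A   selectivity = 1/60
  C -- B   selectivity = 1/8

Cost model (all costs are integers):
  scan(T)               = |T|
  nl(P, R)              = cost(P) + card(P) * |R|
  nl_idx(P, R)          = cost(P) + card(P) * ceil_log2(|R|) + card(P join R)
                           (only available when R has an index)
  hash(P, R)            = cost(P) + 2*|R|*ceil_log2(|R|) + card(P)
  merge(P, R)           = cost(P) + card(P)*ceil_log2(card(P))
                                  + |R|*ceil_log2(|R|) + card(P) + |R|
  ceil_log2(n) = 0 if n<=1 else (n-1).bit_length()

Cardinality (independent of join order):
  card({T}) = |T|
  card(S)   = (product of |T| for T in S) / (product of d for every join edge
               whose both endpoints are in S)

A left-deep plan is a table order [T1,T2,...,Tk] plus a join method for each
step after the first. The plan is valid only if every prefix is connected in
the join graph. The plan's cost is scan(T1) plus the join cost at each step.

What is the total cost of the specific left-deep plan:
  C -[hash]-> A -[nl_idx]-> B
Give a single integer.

step 1: scan C: cost=200, card=200
step 2: join A via hash
    card(P join A) = 200*300/(60) = 1000
    cost = 200 + 2*300*9 + 200 = 5800
step 3: join B via nl_idx
    card(P join B) = 1000*150/(8) = 18750
    cost = 5800 + 1000*8 + 18750 = 32550

32550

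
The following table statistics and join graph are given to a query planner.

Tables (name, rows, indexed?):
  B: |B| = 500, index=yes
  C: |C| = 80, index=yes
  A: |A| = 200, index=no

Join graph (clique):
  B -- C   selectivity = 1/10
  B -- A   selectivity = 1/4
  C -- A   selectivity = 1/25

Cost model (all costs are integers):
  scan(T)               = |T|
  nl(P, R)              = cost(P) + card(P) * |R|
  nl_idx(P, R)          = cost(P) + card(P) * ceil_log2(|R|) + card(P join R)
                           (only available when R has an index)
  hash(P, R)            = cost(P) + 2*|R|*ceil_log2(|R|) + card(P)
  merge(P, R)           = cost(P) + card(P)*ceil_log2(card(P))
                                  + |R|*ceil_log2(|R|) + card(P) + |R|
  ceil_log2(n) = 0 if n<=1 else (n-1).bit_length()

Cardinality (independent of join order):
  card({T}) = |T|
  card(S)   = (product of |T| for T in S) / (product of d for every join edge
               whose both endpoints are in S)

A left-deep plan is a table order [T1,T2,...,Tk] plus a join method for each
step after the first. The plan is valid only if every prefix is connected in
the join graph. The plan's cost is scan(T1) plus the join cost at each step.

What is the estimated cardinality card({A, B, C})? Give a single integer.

8000

Tables in S: A(200), B(500), C(80)
Edges inside S: B-C(d=10), B-A(d=4), C-A(d=25)
numerator = 200 * 500 * 80 = 8000000
denominator = 10 * 4 * 25 = 1000
card(S) = 8000000 / 1000 = 8000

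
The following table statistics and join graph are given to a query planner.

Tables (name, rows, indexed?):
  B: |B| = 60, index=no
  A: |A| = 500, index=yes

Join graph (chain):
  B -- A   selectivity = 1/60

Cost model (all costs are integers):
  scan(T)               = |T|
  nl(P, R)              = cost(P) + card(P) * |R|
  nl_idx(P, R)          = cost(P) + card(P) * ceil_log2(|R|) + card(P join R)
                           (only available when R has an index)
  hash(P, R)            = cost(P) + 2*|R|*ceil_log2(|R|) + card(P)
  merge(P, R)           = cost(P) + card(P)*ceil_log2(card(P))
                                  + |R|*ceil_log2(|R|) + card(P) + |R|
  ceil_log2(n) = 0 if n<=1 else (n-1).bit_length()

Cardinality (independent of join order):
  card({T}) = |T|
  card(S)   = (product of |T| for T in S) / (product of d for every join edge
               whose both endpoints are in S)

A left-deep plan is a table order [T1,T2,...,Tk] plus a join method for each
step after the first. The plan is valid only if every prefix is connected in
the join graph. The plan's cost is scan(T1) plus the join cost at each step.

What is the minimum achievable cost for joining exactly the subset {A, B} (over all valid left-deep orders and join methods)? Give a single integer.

Selinger DP over subsets of {A,B}:
  {B}: scan cost=60, card=60
  {A}: scan cost=500, card=500
  {AB}: card=500; try (A,nl_idx)→1100, (B,hash)→1720, (A,merge)→5480, (B,merge)→5920, (A,hash)→9120, (A,nl)→30060 …(+1); best=1100 via (A,nl_idx)

1100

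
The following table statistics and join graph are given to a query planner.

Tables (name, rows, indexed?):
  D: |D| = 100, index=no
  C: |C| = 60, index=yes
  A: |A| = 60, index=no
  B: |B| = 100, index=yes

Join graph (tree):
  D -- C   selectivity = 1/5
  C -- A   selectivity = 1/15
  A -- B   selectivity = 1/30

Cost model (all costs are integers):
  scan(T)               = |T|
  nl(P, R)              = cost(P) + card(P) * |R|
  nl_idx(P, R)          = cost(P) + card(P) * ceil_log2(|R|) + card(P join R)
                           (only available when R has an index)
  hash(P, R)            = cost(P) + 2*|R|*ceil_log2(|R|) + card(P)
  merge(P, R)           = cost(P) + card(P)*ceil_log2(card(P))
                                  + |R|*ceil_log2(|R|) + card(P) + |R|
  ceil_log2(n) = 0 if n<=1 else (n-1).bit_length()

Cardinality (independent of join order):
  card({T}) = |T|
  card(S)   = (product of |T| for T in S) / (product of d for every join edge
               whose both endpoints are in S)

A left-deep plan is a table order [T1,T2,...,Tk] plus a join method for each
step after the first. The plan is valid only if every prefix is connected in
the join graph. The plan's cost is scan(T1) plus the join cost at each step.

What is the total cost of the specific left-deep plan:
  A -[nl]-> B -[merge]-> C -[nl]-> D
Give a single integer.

88280

step 1: scan A: cost=60, card=60
step 2: join B via nl
    card(P join B) = 60*100/(30) = 200
    cost = 60 + 60*100 = 6060
step 3: join C via merge
    card(P join C) = 200*60/(15) = 800
    cost = 6060 + 200*8 + 60*6 + 200 + 60 = 8280
step 4: join D via nl
    card(P join D) = 800*100/(5) = 16000
    cost = 8280 + 800*100 = 88280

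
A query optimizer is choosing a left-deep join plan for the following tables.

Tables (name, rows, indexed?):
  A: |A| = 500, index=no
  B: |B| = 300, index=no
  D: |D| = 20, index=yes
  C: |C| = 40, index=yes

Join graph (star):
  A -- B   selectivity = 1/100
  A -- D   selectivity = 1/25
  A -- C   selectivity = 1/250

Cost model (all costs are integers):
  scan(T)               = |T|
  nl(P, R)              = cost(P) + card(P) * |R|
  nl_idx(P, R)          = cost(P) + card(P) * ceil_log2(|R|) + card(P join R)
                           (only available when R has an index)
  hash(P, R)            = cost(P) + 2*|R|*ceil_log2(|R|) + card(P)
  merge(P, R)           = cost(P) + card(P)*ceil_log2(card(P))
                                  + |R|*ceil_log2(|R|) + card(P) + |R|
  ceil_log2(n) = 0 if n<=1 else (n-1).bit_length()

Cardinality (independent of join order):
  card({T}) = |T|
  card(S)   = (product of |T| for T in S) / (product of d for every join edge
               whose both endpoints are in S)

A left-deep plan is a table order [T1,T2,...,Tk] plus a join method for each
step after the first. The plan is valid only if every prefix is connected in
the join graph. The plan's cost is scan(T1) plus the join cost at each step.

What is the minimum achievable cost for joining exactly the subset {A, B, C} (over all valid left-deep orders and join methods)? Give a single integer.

5120

Selinger DP over subsets of {A,B,C}:
  {A}: scan cost=500, card=500
  {B}: scan cost=300, card=300
  {C}: scan cost=40, card=40
  {AB}: card=1500; try (B,hash)→6400, (A,merge)→8300, (B,merge)→8500, (A,hash)→9600, (A,nl)→150300, (B,nl)→150500; best=6400 via (B,hash)
  {AC}: card=80; try (C,hash)→1480, (C,nl_idx)→3580, (A,merge)→5320, (C,merge)→5780, (A,hash)→9080, (A,nl)→20040 …(+1); best=1480 via (C,hash)
  {ABC}: card=240; try (B,merge)→5120, (B,hash)→6960, (C,hash)→8380, (C,nl_idx)→15640, (C,merge)→24680, (B,nl)→25480 …(+1); best=5120 via (B,merge)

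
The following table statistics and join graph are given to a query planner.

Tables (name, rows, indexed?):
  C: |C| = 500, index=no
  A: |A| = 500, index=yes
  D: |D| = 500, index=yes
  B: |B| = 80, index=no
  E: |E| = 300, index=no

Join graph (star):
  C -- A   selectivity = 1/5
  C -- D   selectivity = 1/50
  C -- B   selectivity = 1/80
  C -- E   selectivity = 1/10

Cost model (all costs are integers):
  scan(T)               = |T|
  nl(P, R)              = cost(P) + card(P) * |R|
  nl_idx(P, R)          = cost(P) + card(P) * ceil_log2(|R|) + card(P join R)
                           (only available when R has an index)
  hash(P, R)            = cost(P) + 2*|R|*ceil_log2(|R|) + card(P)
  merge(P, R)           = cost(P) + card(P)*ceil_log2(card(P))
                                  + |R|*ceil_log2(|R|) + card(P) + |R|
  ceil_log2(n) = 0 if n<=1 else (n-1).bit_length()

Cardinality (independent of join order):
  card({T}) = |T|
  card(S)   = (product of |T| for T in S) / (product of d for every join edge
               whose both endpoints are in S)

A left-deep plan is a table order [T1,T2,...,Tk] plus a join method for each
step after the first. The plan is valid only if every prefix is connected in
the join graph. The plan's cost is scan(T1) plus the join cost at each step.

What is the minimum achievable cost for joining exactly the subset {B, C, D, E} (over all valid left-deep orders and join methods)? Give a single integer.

Selinger DP over subsets of {B,C,D,E}:
  {C}: scan cost=500, card=500
  {D}: scan cost=500, card=500
  {B}: scan cost=80, card=80
  {E}: scan cost=300, card=300
  {CD}: card=5000; try (D,hash)→10000, (D,nl_idx)→10000, (C,hash)→10000, (D,merge)→10500, (C,merge)→10500, (D,nl)→250500 …(+1); best=10000 via (D,hash)
  {BC}: card=500; try (B,hash)→2120, (C,merge)→5720, (B,merge)→6140, (C,hash)→9160, (C,nl)→40080, (B,nl)→40500; best=2120 via (B,hash)
  {CE}: card=15000; try (E,hash)→6400, (C,merge)→8300, (E,merge)→8500, (C,hash)→9600, (C,nl)→150300, (E,nl)→150500; best=6400 via (E,hash)
  {BCD}: card=5000; try (D,hash)→11620, (D,nl_idx)→11620, (D,merge)→12120, (B,hash)→16120, (B,merge)→80640, (D,nl)→252120 …(+1); best=11620 via (D,hash)
  {CDE}: card=150000; try (E,hash)→20400, (D,hash)→30400, (E,merge)→83000, (D,merge)→236400, (D,nl_idx)→291400, (E,nl)→1510000 …(+1); best=20400 via (E,hash)
  {BCE}: card=15000; try (E,hash)→8020, (E,merge)→10120, (B,hash)→22520, (E,nl)→152120, (B,merge)→232040, (B,nl)→1206400; best=8020 via (E,hash)
  {BCDE}: card=150000; try (E,hash)→22020, (D,hash)→32020, (E,merge)→84620, (B,hash)→171520, (D,merge)→238020, (D,nl_idx)→293020 …(+4); best=22020 via (E,hash)

22020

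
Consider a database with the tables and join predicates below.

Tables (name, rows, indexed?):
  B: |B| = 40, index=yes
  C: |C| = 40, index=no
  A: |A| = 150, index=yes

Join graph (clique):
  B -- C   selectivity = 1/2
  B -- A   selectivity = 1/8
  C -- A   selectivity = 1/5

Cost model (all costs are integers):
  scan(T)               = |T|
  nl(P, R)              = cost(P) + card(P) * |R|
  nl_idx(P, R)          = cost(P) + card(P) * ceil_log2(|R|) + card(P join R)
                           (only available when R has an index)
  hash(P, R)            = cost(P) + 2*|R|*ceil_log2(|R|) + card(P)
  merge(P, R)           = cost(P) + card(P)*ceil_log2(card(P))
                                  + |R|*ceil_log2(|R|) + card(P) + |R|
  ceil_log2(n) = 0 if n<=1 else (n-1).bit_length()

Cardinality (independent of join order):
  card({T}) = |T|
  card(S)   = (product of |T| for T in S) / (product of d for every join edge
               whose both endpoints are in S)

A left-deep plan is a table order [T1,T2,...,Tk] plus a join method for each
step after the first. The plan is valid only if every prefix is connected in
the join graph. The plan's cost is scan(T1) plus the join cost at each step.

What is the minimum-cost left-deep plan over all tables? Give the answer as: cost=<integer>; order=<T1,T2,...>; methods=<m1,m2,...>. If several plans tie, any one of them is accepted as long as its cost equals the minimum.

cost=2010; order=A,B,C; methods=hash,hash

Selinger DP (subsets sized 1..n):
  {B}: scan cost=40, card=40
  {C}: scan cost=40, card=40
  {A}: scan cost=150, card=150
  {BC}: card=800; try (C,hash)→560, (B,hash)→560, (C,merge)→600, (B,merge)→600, (B,nl_idx)→1080, (C,nl)→1640 …(+1); best=560 via (C,hash)
  {AB}: card=750; try (B,hash)→780, (A,nl_idx)→1110, (A,merge)→1670, (B,merge)→1780, (B,nl_idx)→1800, (A,hash)→2480 …(+2); best=780 via (B,hash)
  {AC}: card=1200; try (C,hash)→780, (A,nl_idx)→1560, (A,merge)→1670, (C,merge)→1780, (A,hash)→2480, (A,nl)→6040 …(+1); best=780 via (C,hash)
  {ABC}: card=3000; try (C,hash)→2010, (B,hash)→2460, (A,hash)→3760, (C,merge)→9310, (A,nl_idx)→9960, (A,merge)→10710 …(+5); best=2010 via (C,hash)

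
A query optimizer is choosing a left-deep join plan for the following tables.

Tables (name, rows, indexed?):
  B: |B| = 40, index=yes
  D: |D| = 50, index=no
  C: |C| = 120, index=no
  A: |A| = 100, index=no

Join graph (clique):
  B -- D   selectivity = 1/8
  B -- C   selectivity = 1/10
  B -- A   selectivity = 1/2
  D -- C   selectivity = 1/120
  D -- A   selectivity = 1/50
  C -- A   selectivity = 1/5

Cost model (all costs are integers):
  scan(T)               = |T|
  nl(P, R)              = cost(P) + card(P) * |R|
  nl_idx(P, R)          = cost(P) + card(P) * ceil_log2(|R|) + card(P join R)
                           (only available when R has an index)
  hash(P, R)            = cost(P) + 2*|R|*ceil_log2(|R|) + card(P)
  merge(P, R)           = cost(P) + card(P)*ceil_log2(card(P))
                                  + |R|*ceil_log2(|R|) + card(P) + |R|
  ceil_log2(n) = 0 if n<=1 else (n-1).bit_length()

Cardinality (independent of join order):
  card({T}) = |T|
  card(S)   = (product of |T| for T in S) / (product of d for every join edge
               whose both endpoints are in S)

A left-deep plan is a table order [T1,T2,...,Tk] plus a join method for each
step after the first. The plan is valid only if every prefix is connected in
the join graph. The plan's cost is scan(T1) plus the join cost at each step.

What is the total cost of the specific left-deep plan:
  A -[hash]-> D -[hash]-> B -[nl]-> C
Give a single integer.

step 1: scan A: cost=100, card=100
step 2: join D via hash
    card(P join D) = 100*50/(50) = 100
    cost = 100 + 2*50*6 + 100 = 800
step 3: join B via hash
    card(P join B) = 100*40/(8*2) = 250
    cost = 800 + 2*40*6 + 100 = 1380
step 4: join C via nl
    card(P join C) = 250*120/(10*120*5) = 5
    cost = 1380 + 250*120 = 31380

31380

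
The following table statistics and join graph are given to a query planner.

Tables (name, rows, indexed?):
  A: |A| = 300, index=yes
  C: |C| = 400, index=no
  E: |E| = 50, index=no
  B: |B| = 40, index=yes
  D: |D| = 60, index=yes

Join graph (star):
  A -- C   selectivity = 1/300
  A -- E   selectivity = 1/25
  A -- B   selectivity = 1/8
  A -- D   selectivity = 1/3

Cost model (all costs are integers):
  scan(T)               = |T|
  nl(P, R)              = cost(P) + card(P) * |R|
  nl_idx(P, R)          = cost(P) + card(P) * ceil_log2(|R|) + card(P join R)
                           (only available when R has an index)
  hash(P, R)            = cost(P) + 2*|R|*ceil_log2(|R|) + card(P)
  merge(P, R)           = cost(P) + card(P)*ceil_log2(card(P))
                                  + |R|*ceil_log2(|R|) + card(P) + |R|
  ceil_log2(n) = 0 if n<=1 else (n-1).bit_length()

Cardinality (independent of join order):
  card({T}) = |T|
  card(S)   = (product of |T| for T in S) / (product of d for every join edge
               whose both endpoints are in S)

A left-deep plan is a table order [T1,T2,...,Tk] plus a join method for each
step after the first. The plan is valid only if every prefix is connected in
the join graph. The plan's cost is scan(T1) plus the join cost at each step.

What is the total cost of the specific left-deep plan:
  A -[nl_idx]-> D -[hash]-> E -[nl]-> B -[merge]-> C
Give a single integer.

step 1: scan A: cost=300, card=300
step 2: join D via nl_idx
    card(P join D) = 300*60/(3) = 6000
    cost = 300 + 300*6 + 6000 = 8100
step 3: join E via hash
    card(P join E) = 6000*50/(25) = 12000
    cost = 8100 + 2*50*6 + 6000 = 14700
step 4: join B via nl
    card(P join B) = 12000*40/(8) = 60000
    cost = 14700 + 12000*40 = 494700
step 5: join C via merge
    card(P join C) = 60000*400/(300) = 80000
    cost = 494700 + 60000*16 + 400*9 + 60000 + 400 = 1518700

1518700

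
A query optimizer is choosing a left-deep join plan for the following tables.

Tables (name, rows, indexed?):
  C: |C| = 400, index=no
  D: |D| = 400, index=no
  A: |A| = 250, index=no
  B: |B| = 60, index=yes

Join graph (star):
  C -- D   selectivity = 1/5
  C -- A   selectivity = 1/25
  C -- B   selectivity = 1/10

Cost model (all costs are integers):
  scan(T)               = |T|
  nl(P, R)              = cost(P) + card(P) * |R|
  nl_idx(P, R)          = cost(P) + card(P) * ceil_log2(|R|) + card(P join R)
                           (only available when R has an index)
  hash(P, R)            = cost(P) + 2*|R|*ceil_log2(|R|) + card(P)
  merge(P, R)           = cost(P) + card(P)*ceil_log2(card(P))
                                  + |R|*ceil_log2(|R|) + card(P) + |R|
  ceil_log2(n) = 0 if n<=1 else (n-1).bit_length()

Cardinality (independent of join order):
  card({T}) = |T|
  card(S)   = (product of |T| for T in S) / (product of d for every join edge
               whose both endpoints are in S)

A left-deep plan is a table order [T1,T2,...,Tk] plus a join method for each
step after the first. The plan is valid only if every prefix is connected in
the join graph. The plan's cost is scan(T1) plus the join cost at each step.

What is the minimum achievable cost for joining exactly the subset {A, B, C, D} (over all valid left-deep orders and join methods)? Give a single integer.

Selinger DP over subsets of {A,B,C,D}:
  {C}: scan cost=400, card=400
  {D}: scan cost=400, card=400
  {A}: scan cost=250, card=250
  {B}: scan cost=60, card=60
  {CD}: card=32000; try (D,hash)→8000, (C,hash)→8000, (D,merge)→8400, (C,merge)→8400, (D,nl)→160400, (C,nl)→160400; best=8000 via (D,hash)
  {AC}: card=4000; try (A,hash)→4800, (C,merge)→6500, (A,merge)→6650, (C,hash)→7700, (C,nl)→100250, (A,nl)→100400; best=4800 via (A,hash)
  {BC}: card=2400; try (B,hash)→1520, (C,merge)→4480, (B,merge)→4820, (B,nl_idx)→5200, (C,hash)→7320, (C,nl)→24060 …(+1); best=1520 via (B,hash)
  {ACD}: card=320000; try (D,hash)→16000, (A,hash)→44000, (D,merge)→60800, (A,merge)→522250, (D,nl)→1604800, (A,nl)→8008000; best=16000 via (D,hash)
  {BCD}: card=192000; try (D,hash)→11120, (D,merge)→36720, (B,hash)→40720, (B,nl_idx)→392000, (B,merge)→520420, (D,nl)→961520 …(+1); best=11120 via (D,hash)
  {ABC}: card=24000; try (A,hash)→7920, (B,hash)→9520, (A,merge)→34970, (B,nl_idx)→52800, (B,merge)→57220, (B,nl)→244800 …(+1); best=7920 via (A,hash)
  {ABCD}: card=1920000; try (D,hash)→39120, (A,hash)→207120, (B,hash)→336720, (D,merge)→395920, (A,merge)→3661370, (B,nl_idx)→3856000 …(+4); best=39120 via (D,hash)

39120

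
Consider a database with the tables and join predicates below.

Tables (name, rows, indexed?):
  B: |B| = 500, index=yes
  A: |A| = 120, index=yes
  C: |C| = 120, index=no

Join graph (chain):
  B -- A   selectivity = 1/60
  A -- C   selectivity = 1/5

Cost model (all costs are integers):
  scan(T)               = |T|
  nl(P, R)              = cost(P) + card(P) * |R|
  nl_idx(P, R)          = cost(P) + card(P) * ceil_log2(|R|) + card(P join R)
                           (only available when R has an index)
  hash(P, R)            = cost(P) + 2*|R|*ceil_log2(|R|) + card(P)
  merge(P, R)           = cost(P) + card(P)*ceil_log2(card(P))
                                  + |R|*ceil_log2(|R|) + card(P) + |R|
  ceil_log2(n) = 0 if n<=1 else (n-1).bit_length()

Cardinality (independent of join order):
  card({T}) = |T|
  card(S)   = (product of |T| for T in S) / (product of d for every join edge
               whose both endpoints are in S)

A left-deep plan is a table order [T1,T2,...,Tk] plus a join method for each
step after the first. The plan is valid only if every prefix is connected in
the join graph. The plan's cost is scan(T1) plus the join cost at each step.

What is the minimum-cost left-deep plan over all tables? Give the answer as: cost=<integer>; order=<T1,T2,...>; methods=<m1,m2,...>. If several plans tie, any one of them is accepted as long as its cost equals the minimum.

Selinger DP (subsets sized 1..n):
  {B}: scan cost=500, card=500
  {A}: scan cost=120, card=120
  {C}: scan cost=120, card=120
  {AB}: card=1000; try (B,nl_idx)→2200, (A,hash)→2680, (A,nl_idx)→5000, (B,merge)→6080, (A,merge)→6460, (B,hash)→9240 …(+2); best=2200 via (B,nl_idx)
  {AC}: card=2880; try (C,hash)→1920, (A,hash)→1920, (C,merge)→2040, (A,merge)→2040, (A,nl_idx)→3840, (C,nl)→14520 …(+1); best=1920 via (C,hash)
  {ABC}: card=24000; try (C,hash)→4880, (B,hash)→13800, (C,merge)→14160, (B,merge)→44360, (B,nl_idx)→51840, (C,nl)→122200 …(+1); best=4880 via (C,hash)

cost=4880; order=A,B,C; methods=nl_idx,hash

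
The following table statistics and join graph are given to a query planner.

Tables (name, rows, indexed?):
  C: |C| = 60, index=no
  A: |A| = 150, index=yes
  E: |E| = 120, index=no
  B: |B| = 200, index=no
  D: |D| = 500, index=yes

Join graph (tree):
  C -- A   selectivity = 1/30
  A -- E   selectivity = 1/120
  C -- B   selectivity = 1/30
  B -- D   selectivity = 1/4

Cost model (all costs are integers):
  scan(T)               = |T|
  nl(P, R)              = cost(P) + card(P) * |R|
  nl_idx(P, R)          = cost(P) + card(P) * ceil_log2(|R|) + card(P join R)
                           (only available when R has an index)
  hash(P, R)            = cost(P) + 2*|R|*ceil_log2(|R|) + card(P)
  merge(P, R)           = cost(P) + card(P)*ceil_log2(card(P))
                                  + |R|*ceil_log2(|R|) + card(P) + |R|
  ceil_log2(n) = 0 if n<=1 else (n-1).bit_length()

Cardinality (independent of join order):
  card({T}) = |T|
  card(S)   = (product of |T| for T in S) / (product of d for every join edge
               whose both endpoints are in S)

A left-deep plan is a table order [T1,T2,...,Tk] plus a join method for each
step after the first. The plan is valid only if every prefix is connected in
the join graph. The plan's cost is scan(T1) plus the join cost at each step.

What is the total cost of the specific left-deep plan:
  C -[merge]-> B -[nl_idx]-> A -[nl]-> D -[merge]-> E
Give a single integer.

step 1: scan C: cost=60, card=60
step 2: join B via merge
    card(P join B) = 60*200/(30) = 400
    cost = 60 + 60*6 + 200*8 + 60 + 200 = 2280
step 3: join A via nl_idx
    card(P join A) = 400*150/(30) = 2000
    cost = 2280 + 400*8 + 2000 = 7480
step 4: join D via nl
    card(P join D) = 2000*500/(4) = 250000
    cost = 7480 + 2000*500 = 1007480
step 5: join E via merge
    card(P join E) = 250000*120/(120) = 250000
    cost = 1007480 + 250000*18 + 120*7 + 250000 + 120 = 5758440

5758440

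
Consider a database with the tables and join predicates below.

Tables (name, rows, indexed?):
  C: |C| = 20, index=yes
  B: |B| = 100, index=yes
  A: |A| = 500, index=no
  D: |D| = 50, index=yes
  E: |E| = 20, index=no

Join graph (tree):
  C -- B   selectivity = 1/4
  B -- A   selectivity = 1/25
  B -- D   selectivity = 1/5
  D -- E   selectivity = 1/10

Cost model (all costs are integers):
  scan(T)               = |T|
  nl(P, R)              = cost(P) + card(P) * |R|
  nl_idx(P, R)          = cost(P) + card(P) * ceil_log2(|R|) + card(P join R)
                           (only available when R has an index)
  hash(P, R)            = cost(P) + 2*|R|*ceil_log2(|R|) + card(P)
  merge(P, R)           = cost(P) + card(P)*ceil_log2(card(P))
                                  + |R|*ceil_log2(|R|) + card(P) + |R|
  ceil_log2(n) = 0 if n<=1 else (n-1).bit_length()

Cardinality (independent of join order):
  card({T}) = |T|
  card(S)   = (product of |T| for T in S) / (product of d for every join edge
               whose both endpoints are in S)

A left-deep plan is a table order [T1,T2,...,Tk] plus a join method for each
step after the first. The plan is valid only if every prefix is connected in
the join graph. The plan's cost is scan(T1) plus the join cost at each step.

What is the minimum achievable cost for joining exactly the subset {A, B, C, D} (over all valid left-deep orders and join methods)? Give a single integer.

15200

Selinger DP over subsets of {A,B,C,D}:
  {C}: scan cost=20, card=20
  {B}: scan cost=100, card=100
  {A}: scan cost=500, card=500
  {D}: scan cost=50, card=50
  {BC}: card=500; try (C,hash)→400, (B,nl_idx)→660, (B,merge)→940, (C,merge)→1020, (C,nl_idx)→1100, (B,hash)→1440 …(+2); best=400 via (C,hash)
  {AB}: card=2000; try (B,hash)→2400, (A,merge)→5900, (B,nl_idx)→6000, (B,merge)→6300, (A,hash)→9200, (A,nl)→50100 …(+1); best=2400 via (B,hash)
  {BD}: card=1000; try (D,hash)→800, (B,merge)→1200, (D,merge)→1250, (B,nl_idx)→1400, (B,hash)→1500, (D,nl_idx)→1700 …(+2); best=800 via (D,hash)
  {ABC}: card=10000; try (C,hash)→4600, (A,hash)→9900, (A,merge)→10400, (C,nl_idx)→22400, (C,merge)→26520, (C,nl)→42400 …(+1); best=4600 via (C,hash)
  {BCD}: card=5000; try (D,hash)→1500, (C,hash)→2000, (D,merge)→5750, (D,nl_idx)→8400, (C,nl_idx)→10800, (C,merge)→11920 …(+2); best=1500 via (D,hash)
  {ABD}: card=20000; try (D,hash)→5000, (A,hash)→10800, (A,merge)→16800, (D,merge)→26750, (D,nl_idx)→34400, (D,nl)→102400 …(+1); best=5000 via (D,hash)
  {ABCD}: card=100000; try (D,hash)→15200, (A,hash)→15500, (C,hash)→25200, (A,merge)→76500, (D,merge)→154950, (D,nl_idx)→164600 …(+5); best=15200 via (D,hash)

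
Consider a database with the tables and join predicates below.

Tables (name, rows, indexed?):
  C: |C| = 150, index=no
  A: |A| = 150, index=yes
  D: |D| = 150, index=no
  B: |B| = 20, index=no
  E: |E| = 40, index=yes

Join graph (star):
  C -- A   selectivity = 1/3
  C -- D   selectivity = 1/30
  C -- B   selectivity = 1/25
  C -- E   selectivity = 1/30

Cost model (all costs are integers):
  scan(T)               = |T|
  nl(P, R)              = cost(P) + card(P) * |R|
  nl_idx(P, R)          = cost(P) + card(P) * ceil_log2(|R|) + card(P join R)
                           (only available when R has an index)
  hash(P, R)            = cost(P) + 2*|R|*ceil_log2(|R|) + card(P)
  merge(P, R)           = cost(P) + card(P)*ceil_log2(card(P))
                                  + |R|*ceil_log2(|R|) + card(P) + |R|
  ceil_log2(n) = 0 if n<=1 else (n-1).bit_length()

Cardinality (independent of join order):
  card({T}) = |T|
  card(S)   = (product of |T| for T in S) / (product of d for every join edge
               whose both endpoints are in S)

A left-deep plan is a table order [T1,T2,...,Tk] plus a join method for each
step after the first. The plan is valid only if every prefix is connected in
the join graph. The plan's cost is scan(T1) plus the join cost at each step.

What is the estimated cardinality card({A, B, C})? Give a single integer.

Tables in S: A(150), B(20), C(150)
Edges inside S: C-A(d=3), C-B(d=25)
numerator = 150 * 20 * 150 = 450000
denominator = 3 * 25 = 75
card(S) = 450000 / 75 = 6000

6000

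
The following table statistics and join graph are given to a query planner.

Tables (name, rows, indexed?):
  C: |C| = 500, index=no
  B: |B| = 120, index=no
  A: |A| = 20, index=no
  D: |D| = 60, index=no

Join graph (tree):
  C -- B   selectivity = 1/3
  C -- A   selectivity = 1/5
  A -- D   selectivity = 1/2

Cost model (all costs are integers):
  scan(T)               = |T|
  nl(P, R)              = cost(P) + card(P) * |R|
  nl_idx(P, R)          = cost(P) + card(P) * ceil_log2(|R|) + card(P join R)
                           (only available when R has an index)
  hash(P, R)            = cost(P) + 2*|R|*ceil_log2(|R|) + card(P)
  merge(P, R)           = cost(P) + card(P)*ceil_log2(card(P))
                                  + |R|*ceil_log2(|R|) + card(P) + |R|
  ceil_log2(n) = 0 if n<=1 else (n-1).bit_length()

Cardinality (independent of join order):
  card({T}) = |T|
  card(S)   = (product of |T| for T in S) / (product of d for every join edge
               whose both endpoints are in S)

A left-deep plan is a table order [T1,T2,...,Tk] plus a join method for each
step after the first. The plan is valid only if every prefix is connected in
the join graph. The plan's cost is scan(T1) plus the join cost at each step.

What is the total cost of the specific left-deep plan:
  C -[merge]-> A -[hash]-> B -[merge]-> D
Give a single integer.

1449720

step 1: scan C: cost=500, card=500
step 2: join A via merge
    card(P join A) = 500*20/(5) = 2000
    cost = 500 + 500*9 + 20*5 + 500 + 20 = 5620
step 3: join B via hash
    card(P join B) = 2000*120/(3) = 80000
    cost = 5620 + 2*120*7 + 2000 = 9300
step 4: join D via merge
    card(P join D) = 80000*60/(2) = 2400000
    cost = 9300 + 80000*17 + 60*6 + 80000 + 60 = 1449720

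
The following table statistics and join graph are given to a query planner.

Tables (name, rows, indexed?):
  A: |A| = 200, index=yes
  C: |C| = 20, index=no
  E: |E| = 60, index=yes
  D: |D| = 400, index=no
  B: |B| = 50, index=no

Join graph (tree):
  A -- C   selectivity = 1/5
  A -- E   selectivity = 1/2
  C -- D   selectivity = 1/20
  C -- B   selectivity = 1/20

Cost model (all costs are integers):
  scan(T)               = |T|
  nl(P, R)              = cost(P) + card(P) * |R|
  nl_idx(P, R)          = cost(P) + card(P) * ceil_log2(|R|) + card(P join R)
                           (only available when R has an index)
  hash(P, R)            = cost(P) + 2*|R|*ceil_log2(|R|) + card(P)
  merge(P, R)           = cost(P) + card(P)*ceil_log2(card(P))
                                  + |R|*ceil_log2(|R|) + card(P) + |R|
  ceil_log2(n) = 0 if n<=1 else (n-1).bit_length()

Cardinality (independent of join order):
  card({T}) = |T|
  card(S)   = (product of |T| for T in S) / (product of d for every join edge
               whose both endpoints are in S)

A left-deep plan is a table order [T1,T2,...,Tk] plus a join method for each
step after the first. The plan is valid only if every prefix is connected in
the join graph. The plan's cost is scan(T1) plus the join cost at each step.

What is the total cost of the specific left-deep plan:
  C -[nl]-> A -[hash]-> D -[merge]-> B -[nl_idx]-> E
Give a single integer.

1692370

step 1: scan C: cost=20, card=20
step 2: join A via nl
    card(P join A) = 20*200/(5) = 800
    cost = 20 + 20*200 = 4020
step 3: join D via hash
    card(P join D) = 800*400/(20) = 16000
    cost = 4020 + 2*400*9 + 800 = 12020
step 4: join B via merge
    card(P join B) = 16000*50/(20) = 40000
    cost = 12020 + 16000*14 + 50*6 + 16000 + 50 = 252370
step 5: join E via nl_idx
    card(P join E) = 40000*60/(2) = 1200000
    cost = 252370 + 40000*6 + 1200000 = 1692370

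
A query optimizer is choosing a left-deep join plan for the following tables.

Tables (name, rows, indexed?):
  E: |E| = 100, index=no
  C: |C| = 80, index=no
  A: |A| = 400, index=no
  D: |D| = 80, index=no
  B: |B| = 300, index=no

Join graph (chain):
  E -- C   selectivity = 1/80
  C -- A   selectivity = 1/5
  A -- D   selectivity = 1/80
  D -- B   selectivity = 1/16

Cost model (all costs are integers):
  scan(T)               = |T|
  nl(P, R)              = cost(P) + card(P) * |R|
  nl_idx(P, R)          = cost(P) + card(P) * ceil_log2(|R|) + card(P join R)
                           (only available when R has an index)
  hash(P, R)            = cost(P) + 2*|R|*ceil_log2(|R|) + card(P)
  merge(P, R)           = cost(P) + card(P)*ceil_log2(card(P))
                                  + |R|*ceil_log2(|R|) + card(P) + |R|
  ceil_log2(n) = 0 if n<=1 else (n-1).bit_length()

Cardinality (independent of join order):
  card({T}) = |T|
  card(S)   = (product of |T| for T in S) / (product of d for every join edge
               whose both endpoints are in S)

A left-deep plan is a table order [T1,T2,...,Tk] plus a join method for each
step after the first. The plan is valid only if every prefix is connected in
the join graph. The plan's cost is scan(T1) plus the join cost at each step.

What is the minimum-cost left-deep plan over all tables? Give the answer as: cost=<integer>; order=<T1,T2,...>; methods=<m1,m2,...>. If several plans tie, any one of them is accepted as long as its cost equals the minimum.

cost=24640; order=A,D,C,E,B; methods=hash,hash,hash,hash

Selinger DP (subsets sized 1..n):
  {E}: scan cost=100, card=100
  {C}: scan cost=80, card=80
  {A}: scan cost=400, card=400
  {D}: scan cost=80, card=80
  {B}: scan cost=300, card=300
  {CE}: card=100; try (C,hash)→1320, (E,merge)→1520, (C,merge)→1540, (E,hash)→1560, (E,nl)→8080, (C,nl)→8100; best=1320 via (C,hash)
  {AC}: card=6400; try (C,hash)→1920, (A,merge)→4720, (C,merge)→5040, (A,hash)→7360, (A,nl)→32080, (C,nl)→32400; best=1920 via (C,hash)
  {AD}: card=400; try (D,hash)→1920, (A,merge)→4720, (D,merge)→5040, (A,hash)→7360, (A,nl)→32080, (D,nl)→32400; best=1920 via (D,hash)
  {BD}: card=1500; try (D,hash)→1720, (B,merge)→3720, (D,merge)→3940, (B,hash)→5560, (B,nl)→24080, (D,nl)→24300; best=1720 via (D,hash)
  {ACE}: card=8000; try (A,merge)→6120, (A,hash)→8620, (E,hash)→9720, (A,nl)→41320, (E,merge)→92320, (E,nl)→641920; best=6120 via (A,merge)
  {ACD}: card=6400; try (C,hash)→3440, (C,merge)→6560, (D,hash)→9440, (C,nl)→33920, (D,merge)→92160, (D,nl)→513920; best=3440 via (C,hash)
  {ABD}: card=7500; try (B,hash)→7720, (B,merge)→8920, (A,hash)→10420, (A,merge)→23720, (B,nl)→121920, (A,nl)→601720; best=7720 via (B,hash)
  {ACDE}: card=8000; try (E,hash)→11240, (D,hash)→15240, (E,merge)→93840, (D,merge)→118760, (E,nl)→643440, (D,nl)→646120; best=11240 via (E,hash)
  {ABCD}: card=120000; try (B,hash)→15240, (C,hash)→16340, (B,merge)→96040, (C,merge)→113360, (C,nl)→607720, (B,nl)→1923440; best=15240 via (B,hash)
  {ABCDE}: card=150000; try (B,hash)→24640, (B,merge)→126240, (E,hash)→136640, (E,merge)→2176040, (B,nl)→2411240, (E,nl)→12015240; best=24640 via (B,hash)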